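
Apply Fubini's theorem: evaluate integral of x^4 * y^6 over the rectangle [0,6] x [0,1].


By Fubini's theorem, the double integral factors as a product of single integrals:
Step 1: integral_0^6 x^4 dx = [x^5/5] from 0 to 6
     = 6^5/5 = 1555.2
Step 2: integral_0^1 y^6 dy = [y^7/7] from 0 to 1
     = 1^7/7 = 0.142857
Step 3: Double integral = 1555.2 * 0.142857 = 222.171429


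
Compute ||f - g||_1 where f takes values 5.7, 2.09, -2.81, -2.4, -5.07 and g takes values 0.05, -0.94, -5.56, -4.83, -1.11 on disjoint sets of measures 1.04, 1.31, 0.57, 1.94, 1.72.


Step 1: Compute differences f_i - g_i:
  5.7 - 0.05 = 5.65
  2.09 - -0.94 = 3.03
  -2.81 - -5.56 = 2.75
  -2.4 - -4.83 = 2.43
  -5.07 - -1.11 = -3.96
Step 2: Compute |diff|^1 * measure for each set:
  |5.65|^1 * 1.04 = 5.65 * 1.04 = 5.876
  |3.03|^1 * 1.31 = 3.03 * 1.31 = 3.9693
  |2.75|^1 * 0.57 = 2.75 * 0.57 = 1.5675
  |2.43|^1 * 1.94 = 2.43 * 1.94 = 4.7142
  |-3.96|^1 * 1.72 = 3.96 * 1.72 = 6.8112
Step 3: Sum = 22.9382
Step 4: ||f-g||_1 = (22.9382)^(1/1) = 22.9382


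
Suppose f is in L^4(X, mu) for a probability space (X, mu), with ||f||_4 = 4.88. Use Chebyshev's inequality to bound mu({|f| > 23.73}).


Chebyshev/Markov inequality: mu(|f| > eps) <= (||f||_p / eps)^p
Step 1: ||f||_4 / eps = 4.88 / 23.73 = 0.205647
Step 2: Raise to power p = 4:
  (0.205647)^4 = 0.001788
Step 3: Therefore mu(|f| > 23.73) <= 0.001788


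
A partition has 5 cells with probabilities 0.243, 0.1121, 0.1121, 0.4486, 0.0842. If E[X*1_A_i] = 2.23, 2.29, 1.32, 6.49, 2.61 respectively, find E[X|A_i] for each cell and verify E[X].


For each cell A_i: E[X|A_i] = E[X*1_A_i] / P(A_i)
Step 1: E[X|A_1] = 2.23 / 0.243 = 9.176955
Step 2: E[X|A_2] = 2.29 / 0.1121 = 20.428189
Step 3: E[X|A_3] = 1.32 / 0.1121 = 11.775201
Step 4: E[X|A_4] = 6.49 / 0.4486 = 14.467231
Step 5: E[X|A_5] = 2.61 / 0.0842 = 30.997625
Verification: E[X] = sum E[X*1_A_i] = 2.23 + 2.29 + 1.32 + 6.49 + 2.61 = 14.94


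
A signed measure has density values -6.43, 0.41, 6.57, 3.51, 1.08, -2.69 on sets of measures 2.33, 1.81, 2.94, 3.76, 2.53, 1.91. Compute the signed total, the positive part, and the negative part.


Step 1: Compute signed measure on each set:
  Set 1: -6.43 * 2.33 = -14.9819
  Set 2: 0.41 * 1.81 = 0.7421
  Set 3: 6.57 * 2.94 = 19.3158
  Set 4: 3.51 * 3.76 = 13.1976
  Set 5: 1.08 * 2.53 = 2.7324
  Set 6: -2.69 * 1.91 = -5.1379
Step 2: Total signed measure = (-14.9819) + (0.7421) + (19.3158) + (13.1976) + (2.7324) + (-5.1379)
     = 15.8681
Step 3: Positive part mu+(X) = sum of positive contributions = 35.9879
Step 4: Negative part mu-(X) = |sum of negative contributions| = 20.1198


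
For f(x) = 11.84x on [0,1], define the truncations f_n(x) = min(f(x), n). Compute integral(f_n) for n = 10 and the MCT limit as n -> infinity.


f(x) = 11.84x on [0,1]; f_n(x) = min(11.84x, n). At n = 10:
Step 1: f(x) reaches 10 at x = 10/11.84 = 0.844595
Step 2: integral(f_10) = integral(11.84x, 0, 0.844595) + integral(10, 0.844595, 1)
       = 11.84*0.844595^2/2 + 10*(1 - 0.844595)
       = 4.222973 + 1.554054
       = 5.777027
Step 3: As n -> infinity, f_n increases to f, so by MCT integral(f_n) -> integral(f) = 11.84/2 = 5.92.
Convergence: integral(f_10) = 5.777027 -> 5.92 as n -> infinity


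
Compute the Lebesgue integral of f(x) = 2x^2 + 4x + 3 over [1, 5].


The Lebesgue integral of a Riemann-integrable function agrees with the Riemann integral.
Antiderivative F(x) = (2/3)x^3 + (4/2)x^2 + 3x
F(5) = (2/3)*5^3 + (4/2)*5^2 + 3*5
     = (2/3)*125 + (4/2)*25 + 3*5
     = 83.333333 + 50 + 15
     = 148.333333
F(1) = 5.666667
Integral = F(5) - F(1) = 148.333333 - 5.666667 = 142.666667


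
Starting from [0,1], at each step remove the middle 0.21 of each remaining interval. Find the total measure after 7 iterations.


Step 1: At each step, fraction remaining = 1 - 0.21 = 0.79
Step 2: After 7 steps, measure = (0.79)^7
Result = 0.192039


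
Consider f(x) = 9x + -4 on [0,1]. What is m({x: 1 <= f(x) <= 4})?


f^(-1)([1, 4]) = {x : 1 <= 9x + -4 <= 4}
Solving: (1 - -4)/9 <= x <= (4 - -4)/9
= [0.555556, 0.888889]
Intersecting with [0,1]: [0.555556, 0.888889]
Measure = 0.888889 - 0.555556 = 0.333333


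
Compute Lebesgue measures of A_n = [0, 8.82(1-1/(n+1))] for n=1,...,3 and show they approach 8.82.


By continuity of measure from below: if A_n increases to A, then m(A_n) -> m(A).
Here A = [0, 8.82], so m(A) = 8.82
Step 1: a_1 = 8.82*(1 - 1/2) = 4.41, m(A_1) = 4.41
Step 2: a_2 = 8.82*(1 - 1/3) = 5.88, m(A_2) = 5.88
Step 3: a_3 = 8.82*(1 - 1/4) = 6.615, m(A_3) = 6.615
Limit: m(A_n) -> m([0,8.82]) = 8.82


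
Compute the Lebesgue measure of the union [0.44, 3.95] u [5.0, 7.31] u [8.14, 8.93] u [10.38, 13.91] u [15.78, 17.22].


For pairwise disjoint intervals, m(union) = sum of lengths.
= (3.95 - 0.44) + (7.31 - 5.0) + (8.93 - 8.14) + (13.91 - 10.38) + (17.22 - 15.78)
= 3.51 + 2.31 + 0.79 + 3.53 + 1.44
= 11.58


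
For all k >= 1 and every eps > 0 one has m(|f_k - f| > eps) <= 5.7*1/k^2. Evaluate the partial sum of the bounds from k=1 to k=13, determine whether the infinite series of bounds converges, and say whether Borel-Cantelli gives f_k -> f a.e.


Step 1: List the terms 5.7*1/k^2 for k = 1 to 13:
  k=1: 5.7
  k=2: 1.425
  k=3: 0.633333
  k=4: 0.35625
  k=5: 0.228
  k=6: 0.158333
  k=7: 0.116327
  k=8: 0.089063
  k=9: 0.07037
  k=10: 0.057
  k=11: 0.047107
  k=12: 0.039583
  k=13: 0.033728
Step 2: Partial sum = 5.7 + 1.425 + 0.633333 + 0.35625 + 0.228 + 0.158333 + 0.116327 + 0.089063 + 0.07037 + 0.057 + 0.047107 + 0.039583 + 0.033728
     = 8.954095
Step 3: The full series sum_(k>=1) 5.7*1/k^2 converges (p-series with p = 2 > 1; a constant multiple of a convergent series converges).
Step 4: Fix eps > 0. Since sum_k m(|f_k - f| > eps) < infinity, the Borel-Cantelli lemma gives
        m(limsup_k {|f_k - f| > eps}) = 0, i.e. for a.e. x, |f_k(x) - f(x)| <= eps for all large k.
        Applying this with eps = 1/j for j = 1, 2, ... and intersecting the countably many full-measure sets,
        for a.e. x we get limsup_k |f_k(x) - f(x)| <= 1/j for every j, hence f_k -> f almost everywhere.
Conclusion: series converges; Borel-Cantelli yields f_k -> f a.e.


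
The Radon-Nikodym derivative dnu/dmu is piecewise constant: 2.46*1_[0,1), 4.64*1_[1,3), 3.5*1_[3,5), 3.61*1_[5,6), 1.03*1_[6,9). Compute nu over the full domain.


Integrate each piece of the Radon-Nikodym derivative:
Step 1: integral_0^1 2.46 dx = 2.46*(1-0) = 2.46*1 = 2.46
Step 2: integral_1^3 4.64 dx = 4.64*(3-1) = 4.64*2 = 9.28
Step 3: integral_3^5 3.5 dx = 3.5*(5-3) = 3.5*2 = 7
Step 4: integral_5^6 3.61 dx = 3.61*(6-5) = 3.61*1 = 3.61
Step 5: integral_6^9 1.03 dx = 1.03*(9-6) = 1.03*3 = 3.09
Total: 2.46 + 9.28 + 7 + 3.61 + 3.09 = 25.44


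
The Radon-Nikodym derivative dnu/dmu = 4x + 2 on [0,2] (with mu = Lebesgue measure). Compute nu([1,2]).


nu(A) = integral_A (dnu/dmu) dmu = integral_1^2 (4x + 2) dx
Step 1: Antiderivative F(x) = (4/2)x^2 + 2x
Step 2: F(2) = (4/2)*2^2 + 2*2 = 8 + 4 = 12
Step 3: F(1) = (4/2)*1^2 + 2*1 = 2 + 2 = 4
Step 4: nu([1,2]) = F(2) - F(1) = 12 - 4 = 8


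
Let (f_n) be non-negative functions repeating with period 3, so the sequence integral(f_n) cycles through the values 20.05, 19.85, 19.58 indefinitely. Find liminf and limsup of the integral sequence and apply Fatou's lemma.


The sequence (integral(f_n)) is periodic with period 3, repeating the values 20.05, 19.85, 19.58 indefinitely.
Step 1: For a periodic sequence, every tail (a_m, a_(m+1), ...) contains all 3 period values infinitely often.
Step 2: Hence inf of every tail = min of the period values = min(20.05, 19.85, 19.58) = 19.58.
        liminf_n integral(f_n) = sup over m of (inf of tail from m) = 19.58.
Step 3: Similarly sup of every tail = max of the period values = 20.05.
        limsup_n integral(f_n) = 20.05.
Step 4: Fatou's lemma: integral(liminf_n f_n) <= liminf_n integral(f_n) = 19.58.
        So the integral of the pointwise liminf is at most 19.58.


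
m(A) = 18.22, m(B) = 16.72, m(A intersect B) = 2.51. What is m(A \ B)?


m(A \ B) = m(A) - m(A n B)
= 18.22 - 2.51
= 15.71


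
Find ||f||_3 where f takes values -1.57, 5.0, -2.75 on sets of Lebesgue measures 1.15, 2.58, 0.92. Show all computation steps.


Step 1: Compute |f_i|^3 for each value:
  |-1.57|^3 = 3.869893
  |5.0|^3 = 125
  |-2.75|^3 = 20.796875
Step 2: Multiply by measures and sum:
  3.869893 * 1.15 = 4.450377
  125 * 2.58 = 322.5
  20.796875 * 0.92 = 19.133125
Sum = 4.450377 + 322.5 + 19.133125 = 346.083502
Step 3: Take the p-th root:
||f||_3 = (346.083502)^(1/3) = 7.020914


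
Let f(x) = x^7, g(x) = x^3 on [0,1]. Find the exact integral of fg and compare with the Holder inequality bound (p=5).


Step 1: Exact integral of f*g = integral(x^10, 0, 1) = 1/11
     = 0.090909
Step 2: Holder bound with p=5, q=1.25:
  ||f||_p = (integral x^35 dx)^(1/5) = (1/36)^(1/5) = 0.488359
  ||g||_q = (integral x^3.75 dx)^(1/1.25) = (1/4.75)^(1/1.25) = 0.287505
Step 3: Holder bound = ||f||_p * ||g||_q = 0.488359 * 0.287505 = 0.140406
Verification: 0.090909 <= 0.140406 (Holder holds)


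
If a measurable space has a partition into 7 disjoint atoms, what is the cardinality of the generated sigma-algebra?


Each element of the sigma-algebra is a union of some subset of the 7 atoms.
The number of such subsets is 2^7 = 128.


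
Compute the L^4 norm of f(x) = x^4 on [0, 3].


Step 1: ||f||_4 = (integral_0^3 |x^4|^4 dx)^(1/4)
     = (integral_0^3 x^16 dx)^(1/4)
Step 2: integral_0^3 x^16 dx = [x^17/(17)] from 0 to 3 = 3^17/17
     = 129140163/17 = 7.596480e+06
Step 3: ||f||_4 = (7.596480e+06)^(1/4) = 52.49925


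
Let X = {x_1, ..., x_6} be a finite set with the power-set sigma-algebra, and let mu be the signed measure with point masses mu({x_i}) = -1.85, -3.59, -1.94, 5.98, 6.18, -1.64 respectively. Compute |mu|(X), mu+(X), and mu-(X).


Step 1: Every measurable set is a union of atoms (the cells / points), so a Hahn decomposition is
  obtained by grouping atoms by sign: P = union of atoms with mu > 0, N = union of the remaining atoms.
  Atoms in P (indices): 4, 5;  atoms in N (indices): 1, 2, 3, 6
  Positive values: 5.98, 6.18
  Negative values: -1.85, -3.59, -1.94, -1.64
Step 2: mu+(X) = mu(P) = sum of positive atom values = 12.16
Step 3: mu-(X) = -mu(N) = sum of |negative atom values| = 9.02
Step 4: |mu|(X) = mu+(X) + mu-(X) = 12.16 + 9.02 = 21.18


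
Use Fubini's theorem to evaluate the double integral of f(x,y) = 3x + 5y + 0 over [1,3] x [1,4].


By Fubini, integrate in x first, then y.
Step 1: Fix y, integrate over x in [1,3]:
  integral(3x + 5y + 0, x=1..3)
  = 3*(3^2 - 1^2)/2 + (5y + 0)*(3 - 1)
  = 12 + (5y + 0)*2
  = 12 + 10y + 0
  = 12 + 10y
Step 2: Integrate over y in [1,4]:
  integral(12 + 10y, y=1..4)
  = 12*3 + 10*(4^2 - 1^2)/2
  = 36 + 75
  = 111


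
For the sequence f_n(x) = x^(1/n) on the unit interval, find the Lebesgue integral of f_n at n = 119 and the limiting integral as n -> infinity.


At n = 119: f_119(x) = x^(1/119).
Step 1: integral(x^(1/119), 0, 1) = [x^(1/119+1) / (1/119+1)] from 0 to 1
     = 1 / (1/119 + 1) = 1 / ((119+1)/119) = 119/(119+1)
     = 119/120 = 0.991667
Step 2: As n -> infinity, f_n(x) = x^(1/n) -> 1 for x in (0,1], and f_n is increasing in n.
By MCT, lim_n integral(f_n) = integral(lim_n f_n) = integral(1, 0, 1) = 1.
Step 3: Verify convergence: 119/120 = 0.991667 -> 1


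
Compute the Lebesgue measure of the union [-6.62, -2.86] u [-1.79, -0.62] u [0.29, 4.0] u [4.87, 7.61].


For pairwise disjoint intervals, m(union) = sum of lengths.
= (-2.86 - -6.62) + (-0.62 - -1.79) + (4.0 - 0.29) + (7.61 - 4.87)
= 3.76 + 1.17 + 3.71 + 2.74
= 11.38


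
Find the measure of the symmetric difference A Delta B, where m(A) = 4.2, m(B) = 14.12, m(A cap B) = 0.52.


m(A Delta B) = m(A) + m(B) - 2*m(A n B)
= 4.2 + 14.12 - 2*0.52
= 4.2 + 14.12 - 1.04
= 17.28


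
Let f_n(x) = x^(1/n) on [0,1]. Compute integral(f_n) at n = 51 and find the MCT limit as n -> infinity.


At n = 51: f_51(x) = x^(1/51).
Step 1: integral(x^(1/51), 0, 1) = [x^(1/51+1) / (1/51+1)] from 0 to 1
     = 1 / (1/51 + 1) = 1 / ((51+1)/51) = 51/(51+1)
     = 51/52 = 0.980769
Step 2: As n -> infinity, f_n(x) = x^(1/n) -> 1 for x in (0,1], and f_n is increasing in n.
By MCT, lim_n integral(f_n) = integral(lim_n f_n) = integral(1, 0, 1) = 1.
Step 3: Verify convergence: 51/52 = 0.980769 -> 1


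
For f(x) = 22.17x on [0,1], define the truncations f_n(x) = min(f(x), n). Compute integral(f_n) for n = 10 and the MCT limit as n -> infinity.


f(x) = 22.17x on [0,1]; f_n(x) = min(22.17x, n). At n = 10:
Step 1: f(x) reaches 10 at x = 10/22.17 = 0.45106
Step 2: integral(f_10) = integral(22.17x, 0, 0.45106) + integral(10, 0.45106, 1)
       = 22.17*0.45106^2/2 + 10*(1 - 0.45106)
       = 2.2553 + 5.4894
       = 7.7447
Step 3: As n -> infinity, f_n increases to f, so by MCT integral(f_n) -> integral(f) = 22.17/2 = 11.085.
Convergence: integral(f_10) = 7.7447 -> 11.085 as n -> infinity


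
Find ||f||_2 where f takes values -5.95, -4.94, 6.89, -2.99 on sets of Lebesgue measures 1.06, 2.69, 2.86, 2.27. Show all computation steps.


Step 1: Compute |f_i|^2 for each value:
  |-5.95|^2 = 35.4025
  |-4.94|^2 = 24.4036
  |6.89|^2 = 47.4721
  |-2.99|^2 = 8.9401
Step 2: Multiply by measures and sum:
  35.4025 * 1.06 = 37.52665
  24.4036 * 2.69 = 65.645684
  47.4721 * 2.86 = 135.770206
  8.9401 * 2.27 = 20.294027
Sum = 37.52665 + 65.645684 + 135.770206 + 20.294027 = 259.236567
Step 3: Take the p-th root:
||f||_2 = (259.236567)^(1/2) = 16.100825


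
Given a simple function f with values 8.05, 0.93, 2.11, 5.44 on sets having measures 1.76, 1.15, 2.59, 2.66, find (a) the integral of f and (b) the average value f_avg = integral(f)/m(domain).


Step 1: Integral = sum(value_i * measure_i)
= 8.05*1.76 + 0.93*1.15 + 2.11*2.59 + 5.44*2.66
= 14.168 + 1.0695 + 5.4649 + 14.4704
= 35.1728
Step 2: Total measure of domain = 1.76 + 1.15 + 2.59 + 2.66 = 8.16
Step 3: Average value = 35.1728 / 8.16 = 4.310392


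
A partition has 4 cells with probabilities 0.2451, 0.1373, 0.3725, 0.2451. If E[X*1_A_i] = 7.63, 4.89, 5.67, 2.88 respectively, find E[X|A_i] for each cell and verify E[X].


For each cell A_i: E[X|A_i] = E[X*1_A_i] / P(A_i)
Step 1: E[X|A_1] = 7.63 / 0.2451 = 31.130151
Step 2: E[X|A_2] = 4.89 / 0.1373 = 35.615441
Step 3: E[X|A_3] = 5.67 / 0.3725 = 15.221477
Step 4: E[X|A_4] = 2.88 / 0.2451 = 11.750306
Verification: E[X] = sum E[X*1_A_i] = 7.63 + 4.89 + 5.67 + 2.88 = 21.07


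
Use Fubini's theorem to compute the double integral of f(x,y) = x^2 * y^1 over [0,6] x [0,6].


By Fubini's theorem, the double integral factors as a product of single integrals:
Step 1: integral_0^6 x^2 dx = [x^3/3] from 0 to 6
     = 6^3/3 = 72
Step 2: integral_0^6 y^1 dy = [y^2/2] from 0 to 6
     = 6^2/2 = 18
Step 3: Double integral = 72 * 18 = 1296


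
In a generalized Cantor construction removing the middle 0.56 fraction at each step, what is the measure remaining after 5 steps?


Step 1: At each step, fraction remaining = 1 - 0.56 = 0.44
Step 2: After 5 steps, measure = (0.44)^5
Step 3: Computing the power step by step:
  After step 1: 0.44
  After step 2: 0.1936
  After step 3: 0.085184
  After step 4: 0.037481
  After step 5: 0.016492
Result = 0.016492


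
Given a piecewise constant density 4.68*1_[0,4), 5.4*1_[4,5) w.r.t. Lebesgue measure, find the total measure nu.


Integrate each piece of the Radon-Nikodym derivative:
Step 1: integral_0^4 4.68 dx = 4.68*(4-0) = 4.68*4 = 18.72
Step 2: integral_4^5 5.4 dx = 5.4*(5-4) = 5.4*1 = 5.4
Total: 18.72 + 5.4 = 24.12


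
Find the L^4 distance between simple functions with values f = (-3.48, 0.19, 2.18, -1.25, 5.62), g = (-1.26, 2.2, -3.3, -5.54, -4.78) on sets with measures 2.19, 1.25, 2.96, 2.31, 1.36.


Step 1: Compute differences f_i - g_i:
  -3.48 - -1.26 = -2.22
  0.19 - 2.2 = -2.01
  2.18 - -3.3 = 5.48
  -1.25 - -5.54 = 4.29
  5.62 - -4.78 = 10.4
Step 2: Compute |diff|^4 * measure for each set:
  |-2.22|^4 * 2.19 = 24.289127 * 2.19 = 53.193187
  |-2.01|^4 * 1.25 = 16.322408 * 1.25 = 20.40301
  |5.48|^4 * 2.96 = 901.824924 * 2.96 = 2669.401776
  |4.29|^4 * 2.31 = 338.710897 * 2.31 = 782.422172
  |10.4|^4 * 1.36 = 11698.5856 * 1.36 = 15910.076416
Step 3: Sum = 19435.49656
Step 4: ||f-g||_4 = (19435.49656)^(1/4) = 11.807254


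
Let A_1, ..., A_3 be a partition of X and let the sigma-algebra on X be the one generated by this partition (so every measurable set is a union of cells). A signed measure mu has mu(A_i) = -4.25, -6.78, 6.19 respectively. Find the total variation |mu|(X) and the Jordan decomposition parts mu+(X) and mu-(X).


Step 1: Every measurable set is a union of atoms (the cells / points), so a Hahn decomposition is
  obtained by grouping atoms by sign: P = union of atoms with mu > 0, N = union of the remaining atoms.
  Atoms in P (indices): 3;  atoms in N (indices): 1, 2
  Positive values: 6.19
  Negative values: -4.25, -6.78
Step 2: mu+(X) = mu(P) = sum of positive atom values = 6.19
Step 3: mu-(X) = -mu(N) = sum of |negative atom values| = 11.03
Step 4: |mu|(X) = mu+(X) + mu-(X) = 6.19 + 11.03 = 17.22


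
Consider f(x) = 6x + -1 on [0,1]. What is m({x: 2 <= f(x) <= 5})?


f^(-1)([2, 5]) = {x : 2 <= 6x + -1 <= 5}
Solving: (2 - -1)/6 <= x <= (5 - -1)/6
= [0.5, 1]
Intersecting with [0,1]: [0.5, 1]
Measure = 1 - 0.5 = 0.5


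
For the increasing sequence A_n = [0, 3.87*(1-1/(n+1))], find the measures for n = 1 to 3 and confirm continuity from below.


By continuity of measure from below: if A_n increases to A, then m(A_n) -> m(A).
Here A = [0, 3.87], so m(A) = 3.87
Step 1: a_1 = 3.87*(1 - 1/2) = 1.935, m(A_1) = 1.935
Step 2: a_2 = 3.87*(1 - 1/3) = 2.58, m(A_2) = 2.58
Step 3: a_3 = 3.87*(1 - 1/4) = 2.9025, m(A_3) = 2.9025
Limit: m(A_n) -> m([0,3.87]) = 3.87


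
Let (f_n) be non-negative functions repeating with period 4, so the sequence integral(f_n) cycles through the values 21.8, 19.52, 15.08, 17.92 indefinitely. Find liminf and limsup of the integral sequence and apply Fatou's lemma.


The sequence (integral(f_n)) is periodic with period 4, repeating the values 21.8, 19.52, 15.08, 17.92 indefinitely.
Step 1: For a periodic sequence, every tail (a_m, a_(m+1), ...) contains all 4 period values infinitely often.
Step 2: Hence inf of every tail = min of the period values = min(21.8, 19.52, 15.08, 17.92) = 15.08.
        liminf_n integral(f_n) = sup over m of (inf of tail from m) = 15.08.
Step 3: Similarly sup of every tail = max of the period values = 21.8.
        limsup_n integral(f_n) = 21.8.
Step 4: Fatou's lemma: integral(liminf_n f_n) <= liminf_n integral(f_n) = 15.08.
        So the integral of the pointwise liminf is at most 15.08.


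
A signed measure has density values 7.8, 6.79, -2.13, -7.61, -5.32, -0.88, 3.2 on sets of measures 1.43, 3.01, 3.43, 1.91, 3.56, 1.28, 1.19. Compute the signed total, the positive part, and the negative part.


Step 1: Compute signed measure on each set:
  Set 1: 7.8 * 1.43 = 11.154
  Set 2: 6.79 * 3.01 = 20.4379
  Set 3: -2.13 * 3.43 = -7.3059
  Set 4: -7.61 * 1.91 = -14.5351
  Set 5: -5.32 * 3.56 = -18.9392
  Set 6: -0.88 * 1.28 = -1.1264
  Set 7: 3.2 * 1.19 = 3.808
Step 2: Total signed measure = (11.154) + (20.4379) + (-7.3059) + (-14.5351) + (-18.9392) + (-1.1264) + (3.808)
     = -6.5067
Step 3: Positive part mu+(X) = sum of positive contributions = 35.3999
Step 4: Negative part mu-(X) = |sum of negative contributions| = 41.9066


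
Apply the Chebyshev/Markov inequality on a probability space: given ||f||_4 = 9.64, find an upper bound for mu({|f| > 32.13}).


Chebyshev/Markov inequality: mu(|f| > eps) <= (||f||_p / eps)^p
Step 1: ||f||_4 / eps = 9.64 / 32.13 = 0.300031
Step 2: Raise to power p = 4:
  (0.300031)^4 = 0.008103
Step 3: Therefore mu(|f| > 32.13) <= 0.008103


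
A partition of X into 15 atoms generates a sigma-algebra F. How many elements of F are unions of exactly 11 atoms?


Each element of F is a union of some subset of the 15 atoms.
Elements that are unions of exactly 11 atoms correspond to 11-element subsets of the 15 atoms.
Count = C(15, 11) = 15! / (11! * 4!) = 1365.


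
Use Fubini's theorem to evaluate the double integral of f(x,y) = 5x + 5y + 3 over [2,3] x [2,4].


By Fubini, integrate in x first, then y.
Step 1: Fix y, integrate over x in [2,3]:
  integral(5x + 5y + 3, x=2..3)
  = 5*(3^2 - 2^2)/2 + (5y + 3)*(3 - 2)
  = 12.5 + (5y + 3)*1
  = 12.5 + 5y + 3
  = 15.5 + 5y
Step 2: Integrate over y in [2,4]:
  integral(15.5 + 5y, y=2..4)
  = 15.5*2 + 5*(4^2 - 2^2)/2
  = 31 + 30
  = 61


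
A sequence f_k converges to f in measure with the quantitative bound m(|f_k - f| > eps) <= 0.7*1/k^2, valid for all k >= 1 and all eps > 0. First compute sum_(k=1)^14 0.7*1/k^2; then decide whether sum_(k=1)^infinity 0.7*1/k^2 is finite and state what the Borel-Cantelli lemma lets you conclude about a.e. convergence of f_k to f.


Step 1: List the terms 0.7*1/k^2 for k = 1 to 14:
  k=1: 0.7
  k=2: 0.175
  k=3: 0.077778
  k=4: 0.04375
  k=5: 0.028
  k=6: 0.019444
  k=7: 0.014286
  k=8: 0.010937
  k=9: 0.008642
  k=10: 0.007
  k=11: 0.005785
  k=12: 0.004861
  k=13: 0.004142
  k=14: 0.003571
Step 2: Partial sum = 0.7 + 0.175 + 0.077778 + 0.04375 + 0.028 + 0.019444 + 0.014286 + 0.010937 + 0.008642 + 0.007 + 0.005785 + 0.004861 + 0.004142 + 0.003571
     = 1.103197
Step 3: The full series sum_(k>=1) 0.7*1/k^2 converges (p-series with p = 2 > 1; a constant multiple of a convergent series converges).
Step 4: Fix eps > 0. Since sum_k m(|f_k - f| > eps) < infinity, the Borel-Cantelli lemma gives
        m(limsup_k {|f_k - f| > eps}) = 0, i.e. for a.e. x, |f_k(x) - f(x)| <= eps for all large k.
        Applying this with eps = 1/j for j = 1, 2, ... and intersecting the countably many full-measure sets,
        for a.e. x we get limsup_k |f_k(x) - f(x)| <= 1/j for every j, hence f_k -> f almost everywhere.
Conclusion: series converges; Borel-Cantelli yields f_k -> f a.e.


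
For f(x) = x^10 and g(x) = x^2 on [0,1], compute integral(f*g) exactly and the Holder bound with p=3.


Step 1: Exact integral of f*g = integral(x^12, 0, 1) = 1/13
     = 0.076923
Step 2: Holder bound with p=3, q=1.5:
  ||f||_p = (integral x^30 dx)^(1/3) = (1/31)^(1/3) = 0.318331
  ||g||_q = (integral x^3 dx)^(1/1.5) = (1/4)^(1/1.5) = 0.39685
Step 3: Holder bound = ||f||_p * ||g||_q = 0.318331 * 0.39685 = 0.12633
Verification: 0.076923 <= 0.12633 (Holder holds)


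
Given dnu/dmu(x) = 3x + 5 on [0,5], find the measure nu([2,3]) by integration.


nu(A) = integral_A (dnu/dmu) dmu = integral_2^3 (3x + 5) dx
Step 1: Antiderivative F(x) = (3/2)x^2 + 5x
Step 2: F(3) = (3/2)*3^2 + 5*3 = 13.5 + 15 = 28.5
Step 3: F(2) = (3/2)*2^2 + 5*2 = 6 + 10 = 16
Step 4: nu([2,3]) = F(3) - F(2) = 28.5 - 16 = 12.5


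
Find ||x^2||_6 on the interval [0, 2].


Step 1: ||f||_6 = (integral_0^2 |x^2|^6 dx)^(1/6)
     = (integral_0^2 x^12 dx)^(1/6)
Step 2: integral_0^2 x^12 dx = [x^13/(13)] from 0 to 2 = 2^13/13
     = 8192/13 = 630.153846
Step 3: ||f||_6 = (630.153846)^(1/6) = 2.928023


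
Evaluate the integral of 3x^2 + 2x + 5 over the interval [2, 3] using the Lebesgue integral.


The Lebesgue integral of a Riemann-integrable function agrees with the Riemann integral.
Antiderivative F(x) = (3/3)x^3 + (2/2)x^2 + 5x
F(3) = (3/3)*3^3 + (2/2)*3^2 + 5*3
     = (3/3)*27 + (2/2)*9 + 5*3
     = 27 + 9 + 15
     = 51
F(2) = 22
Integral = F(3) - F(2) = 51 - 22 = 29


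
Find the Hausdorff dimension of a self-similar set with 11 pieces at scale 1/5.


For a self-similar set with N copies scaled by 1/r:
dim_H = log(N)/log(r) = log(11)/log(5)
= 2.397895/1.609438
= 1.489896


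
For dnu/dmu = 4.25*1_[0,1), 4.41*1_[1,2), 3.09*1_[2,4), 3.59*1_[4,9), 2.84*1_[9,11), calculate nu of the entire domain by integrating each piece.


Integrate each piece of the Radon-Nikodym derivative:
Step 1: integral_0^1 4.25 dx = 4.25*(1-0) = 4.25*1 = 4.25
Step 2: integral_1^2 4.41 dx = 4.41*(2-1) = 4.41*1 = 4.41
Step 3: integral_2^4 3.09 dx = 3.09*(4-2) = 3.09*2 = 6.18
Step 4: integral_4^9 3.59 dx = 3.59*(9-4) = 3.59*5 = 17.95
Step 5: integral_9^11 2.84 dx = 2.84*(11-9) = 2.84*2 = 5.68
Total: 4.25 + 4.41 + 6.18 + 17.95 + 5.68 = 38.47


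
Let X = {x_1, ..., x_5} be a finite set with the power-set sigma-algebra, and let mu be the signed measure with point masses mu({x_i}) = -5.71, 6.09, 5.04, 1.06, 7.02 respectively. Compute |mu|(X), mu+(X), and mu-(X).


Step 1: Every measurable set is a union of atoms (the cells / points), so a Hahn decomposition is
  obtained by grouping atoms by sign: P = union of atoms with mu > 0, N = union of the remaining atoms.
  Atoms in P (indices): 2, 3, 4, 5;  atoms in N (indices): 1
  Positive values: 6.09, 5.04, 1.06, 7.02
  Negative values: -5.71
Step 2: mu+(X) = mu(P) = sum of positive atom values = 19.21
Step 3: mu-(X) = -mu(N) = sum of |negative atom values| = 5.71
Step 4: |mu|(X) = mu+(X) + mu-(X) = 19.21 + 5.71 = 24.92


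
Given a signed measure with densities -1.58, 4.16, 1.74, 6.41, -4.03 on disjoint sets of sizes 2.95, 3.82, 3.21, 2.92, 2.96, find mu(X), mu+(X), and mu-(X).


Step 1: Compute signed measure on each set:
  Set 1: -1.58 * 2.95 = -4.661
  Set 2: 4.16 * 3.82 = 15.8912
  Set 3: 1.74 * 3.21 = 5.5854
  Set 4: 6.41 * 2.92 = 18.7172
  Set 5: -4.03 * 2.96 = -11.9288
Step 2: Total signed measure = (-4.661) + (15.8912) + (5.5854) + (18.7172) + (-11.9288)
     = 23.604
Step 3: Positive part mu+(X) = sum of positive contributions = 40.1938
Step 4: Negative part mu-(X) = |sum of negative contributions| = 16.5898


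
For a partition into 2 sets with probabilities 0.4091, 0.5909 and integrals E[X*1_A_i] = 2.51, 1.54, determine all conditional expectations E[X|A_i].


For each cell A_i: E[X|A_i] = E[X*1_A_i] / P(A_i)
Step 1: E[X|A_1] = 2.51 / 0.4091 = 6.135419
Step 2: E[X|A_2] = 1.54 / 0.5909 = 2.606194
Verification: E[X] = sum E[X*1_A_i] = 2.51 + 1.54 = 4.05


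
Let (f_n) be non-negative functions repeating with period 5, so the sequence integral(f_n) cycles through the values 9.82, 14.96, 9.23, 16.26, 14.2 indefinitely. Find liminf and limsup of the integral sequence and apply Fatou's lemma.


The sequence (integral(f_n)) is periodic with period 5, repeating the values 9.82, 14.96, 9.23, 16.26, 14.2 indefinitely.
Step 1: For a periodic sequence, every tail (a_m, a_(m+1), ...) contains all 5 period values infinitely often.
Step 2: Hence inf of every tail = min of the period values = min(9.82, 14.96, 9.23, 16.26, 14.2) = 9.23.
        liminf_n integral(f_n) = sup over m of (inf of tail from m) = 9.23.
Step 3: Similarly sup of every tail = max of the period values = 16.26.
        limsup_n integral(f_n) = 16.26.
Step 4: Fatou's lemma: integral(liminf_n f_n) <= liminf_n integral(f_n) = 9.23.
        So the integral of the pointwise liminf is at most 9.23.


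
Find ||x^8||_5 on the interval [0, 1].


Step 1: ||f||_5 = (integral_0^1 |x^8|^5 dx)^(1/5)
     = (integral_0^1 x^40 dx)^(1/5)
Step 2: integral_0^1 x^40 dx = [x^41/(41)] from 0 to 1 = 1^41/41
     = 1/41 = 0.02439
Step 3: ||f||_5 = (0.02439)^(1/5) = 0.475821


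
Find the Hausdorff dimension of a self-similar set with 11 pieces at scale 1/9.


For a self-similar set with N copies scaled by 1/r:
dim_H = log(N)/log(r) = log(11)/log(9)
= 2.397895/2.197225
= 1.091329


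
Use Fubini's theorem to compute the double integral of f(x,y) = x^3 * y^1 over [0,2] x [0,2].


By Fubini's theorem, the double integral factors as a product of single integrals:
Step 1: integral_0^2 x^3 dx = [x^4/4] from 0 to 2
     = 2^4/4 = 4
Step 2: integral_0^2 y^1 dy = [y^2/2] from 0 to 2
     = 2^2/2 = 2
Step 3: Double integral = 4 * 2 = 8


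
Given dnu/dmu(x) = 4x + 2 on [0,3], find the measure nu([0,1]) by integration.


nu(A) = integral_A (dnu/dmu) dmu = integral_0^1 (4x + 2) dx
Step 1: Antiderivative F(x) = (4/2)x^2 + 2x
Step 2: F(1) = (4/2)*1^2 + 2*1 = 2 + 2 = 4
Step 3: F(0) = (4/2)*0^2 + 2*0 = 0.0 + 0 = 0.0
Step 4: nu([0,1]) = F(1) - F(0) = 4 - 0.0 = 4


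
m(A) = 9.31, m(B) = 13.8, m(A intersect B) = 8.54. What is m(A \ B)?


m(A \ B) = m(A) - m(A n B)
= 9.31 - 8.54
= 0.77


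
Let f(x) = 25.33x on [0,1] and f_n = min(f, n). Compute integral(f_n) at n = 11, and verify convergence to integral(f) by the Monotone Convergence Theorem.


f(x) = 25.33x on [0,1]; f_n(x) = min(25.33x, n). At n = 11:
Step 1: f(x) reaches 11 at x = 11/25.33 = 0.434268
Step 2: integral(f_11) = integral(25.33x, 0, 0.434268) + integral(11, 0.434268, 1)
       = 25.33*0.434268^2/2 + 11*(1 - 0.434268)
       = 2.388472 + 6.223056
       = 8.611528
Step 3: As n -> infinity, f_n increases to f, so by MCT integral(f_n) -> integral(f) = 25.33/2 = 12.665.
Convergence: integral(f_11) = 8.611528 -> 12.665 as n -> infinity


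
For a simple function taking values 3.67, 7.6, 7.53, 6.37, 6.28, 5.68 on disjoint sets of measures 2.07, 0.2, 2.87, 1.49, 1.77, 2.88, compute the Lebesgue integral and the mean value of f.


Step 1: Integral = sum(value_i * measure_i)
= 3.67*2.07 + 7.6*0.2 + 7.53*2.87 + 6.37*1.49 + 6.28*1.77 + 5.68*2.88
= 7.5969 + 1.52 + 21.6111 + 9.4913 + 11.1156 + 16.3584
= 67.6933
Step 2: Total measure of domain = 2.07 + 0.2 + 2.87 + 1.49 + 1.77 + 2.88 = 11.28
Step 3: Average value = 67.6933 / 11.28 = 6.001179


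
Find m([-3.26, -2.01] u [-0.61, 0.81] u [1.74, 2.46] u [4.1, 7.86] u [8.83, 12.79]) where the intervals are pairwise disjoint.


For pairwise disjoint intervals, m(union) = sum of lengths.
= (-2.01 - -3.26) + (0.81 - -0.61) + (2.46 - 1.74) + (7.86 - 4.1) + (12.79 - 8.83)
= 1.25 + 1.42 + 0.72 + 3.76 + 3.96
= 11.11


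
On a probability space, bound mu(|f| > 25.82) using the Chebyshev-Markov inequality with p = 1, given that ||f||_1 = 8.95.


Chebyshev/Markov inequality: mu(|f| > eps) <= (||f||_p / eps)^p
Step 1: ||f||_1 / eps = 8.95 / 25.82 = 0.346631
Step 2: Raise to power p = 1:
  (0.346631)^1 = 0.346631
Step 3: Therefore mu(|f| > 25.82) <= 0.346631


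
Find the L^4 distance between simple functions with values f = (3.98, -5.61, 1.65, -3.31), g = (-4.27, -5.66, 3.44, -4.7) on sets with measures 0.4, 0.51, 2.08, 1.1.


Step 1: Compute differences f_i - g_i:
  3.98 - -4.27 = 8.25
  -5.61 - -5.66 = 0.05
  1.65 - 3.44 = -1.79
  -3.31 - -4.7 = 1.39
Step 2: Compute |diff|^4 * measure for each set:
  |8.25|^4 * 0.4 = 4632.503906 * 0.4 = 1853.001563
  |0.05|^4 * 0.51 = 6.250000e-06 * 0.51 = 3.187500e-06
  |-1.79|^4 * 2.08 = 10.266257 * 2.08 = 21.353814
  |1.39|^4 * 1.1 = 3.73301 * 1.1 = 4.106311
Step 3: Sum = 1878.461691
Step 4: ||f-g||_4 = (1878.461691)^(1/4) = 6.583405


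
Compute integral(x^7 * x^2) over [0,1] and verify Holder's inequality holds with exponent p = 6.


Step 1: Exact integral of f*g = integral(x^9, 0, 1) = 1/10
     = 0.1
Step 2: Holder bound with p=6, q=1.2:
  ||f||_p = (integral x^42 dx)^(1/6) = (1/43)^(1/6) = 0.534263
  ||g||_q = (integral x^2.4 dx)^(1/1.2) = (1/3.4)^(1/1.2) = 0.360662
Step 3: Holder bound = ||f||_p * ||g||_q = 0.534263 * 0.360662 = 0.192689
Verification: 0.1 <= 0.192689 (Holder holds)


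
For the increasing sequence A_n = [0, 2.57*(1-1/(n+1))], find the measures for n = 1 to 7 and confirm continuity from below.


By continuity of measure from below: if A_n increases to A, then m(A_n) -> m(A).
Here A = [0, 2.57], so m(A) = 2.57
Step 1: a_1 = 2.57*(1 - 1/2) = 1.285, m(A_1) = 1.285
Step 2: a_2 = 2.57*(1 - 1/3) = 1.7133, m(A_2) = 1.7133
Step 3: a_3 = 2.57*(1 - 1/4) = 1.9275, m(A_3) = 1.9275
Step 4: a_4 = 2.57*(1 - 1/5) = 2.056, m(A_4) = 2.056
Step 5: a_5 = 2.57*(1 - 1/6) = 2.1417, m(A_5) = 2.1417
Step 6: a_6 = 2.57*(1 - 1/7) = 2.2029, m(A_6) = 2.2029
Step 7: a_7 = 2.57*(1 - 1/8) = 2.2487, m(A_7) = 2.2487
Limit: m(A_n) -> m([0,2.57]) = 2.57


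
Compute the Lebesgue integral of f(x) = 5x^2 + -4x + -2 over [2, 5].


The Lebesgue integral of a Riemann-integrable function agrees with the Riemann integral.
Antiderivative F(x) = (5/3)x^3 + (-4/2)x^2 + -2x
F(5) = (5/3)*5^3 + (-4/2)*5^2 + -2*5
     = (5/3)*125 + (-4/2)*25 + -2*5
     = 208.333333 + -50 + -10
     = 148.333333
F(2) = 1.333333
Integral = F(5) - F(2) = 148.333333 - 1.333333 = 147


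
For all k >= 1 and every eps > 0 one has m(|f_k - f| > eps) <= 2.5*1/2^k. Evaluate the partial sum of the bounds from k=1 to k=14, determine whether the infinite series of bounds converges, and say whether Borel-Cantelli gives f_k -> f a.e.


Step 1: List the terms 2.5*1/2^k for k = 1 to 14:
  k=1: 1.25
  k=2: 0.625
  k=3: 0.3125
  k=4: 0.15625
  k=5: 0.078125
  k=6: 0.039062
  k=7: 0.019531
  k=8: 0.009766
  k=9: 0.004883
  k=10: 0.002441
  k=11: 0.001221
  k=12: 6.103516e-04
  k=13: 3.051758e-04
  k=14: 1.525879e-04
Step 2: Partial sum = 1.25 + 0.625 + 0.3125 + 0.15625 + 0.078125 + 0.039062 + 0.019531 + 0.009766 + 0.004883 + 0.002441 + 0.001221 + 6.103516e-04 + 3.051758e-04 + 1.525879e-04
     = 2.499847
Step 3: The full series sum_(k>=1) 2.5*1/2^k converges (geometric series with ratio 1/2 < 1; a constant multiple of a convergent series converges).
Step 4: Fix eps > 0. Since sum_k m(|f_k - f| > eps) < infinity, the Borel-Cantelli lemma gives
        m(limsup_k {|f_k - f| > eps}) = 0, i.e. for a.e. x, |f_k(x) - f(x)| <= eps for all large k.
        Applying this with eps = 1/j for j = 1, 2, ... and intersecting the countably many full-measure sets,
        for a.e. x we get limsup_k |f_k(x) - f(x)| <= 1/j for every j, hence f_k -> f almost everywhere.
Conclusion: series converges; Borel-Cantelli yields f_k -> f a.e.


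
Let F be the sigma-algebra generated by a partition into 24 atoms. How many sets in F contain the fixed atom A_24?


Each element of F is a union of some subset S of the 24 atoms.
The element contains A_24 iff A_24 is in S.
So we count subsets S of {A_1,...,A_24} with A_24 in S: choose freely among the other 23 atoms.
Count = 2^(24-1) = 2^23 = 8388608.


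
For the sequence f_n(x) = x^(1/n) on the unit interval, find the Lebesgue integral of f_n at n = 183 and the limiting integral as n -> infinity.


At n = 183: f_183(x) = x^(1/183).
Step 1: integral(x^(1/183), 0, 1) = [x^(1/183+1) / (1/183+1)] from 0 to 1
     = 1 / (1/183 + 1) = 1 / ((183+1)/183) = 183/(183+1)
     = 183/184 = 0.994565
Step 2: As n -> infinity, f_n(x) = x^(1/n) -> 1 for x in (0,1], and f_n is increasing in n.
By MCT, lim_n integral(f_n) = integral(lim_n f_n) = integral(1, 0, 1) = 1.
Step 3: Verify convergence: 183/184 = 0.994565 -> 1


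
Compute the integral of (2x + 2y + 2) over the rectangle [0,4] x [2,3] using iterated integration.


By Fubini, integrate in x first, then y.
Step 1: Fix y, integrate over x in [0,4]:
  integral(2x + 2y + 2, x=0..4)
  = 2*(4^2 - 0^2)/2 + (2y + 2)*(4 - 0)
  = 16 + (2y + 2)*4
  = 16 + 8y + 8
  = 24 + 8y
Step 2: Integrate over y in [2,3]:
  integral(24 + 8y, y=2..3)
  = 24*1 + 8*(3^2 - 2^2)/2
  = 24 + 20
  = 44


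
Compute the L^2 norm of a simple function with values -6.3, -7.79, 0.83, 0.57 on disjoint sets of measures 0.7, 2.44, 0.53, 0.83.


Step 1: Compute |f_i|^2 for each value:
  |-6.3|^2 = 39.69
  |-7.79|^2 = 60.6841
  |0.83|^2 = 0.6889
  |0.57|^2 = 0.3249
Step 2: Multiply by measures and sum:
  39.69 * 0.7 = 27.783
  60.6841 * 2.44 = 148.069204
  0.6889 * 0.53 = 0.365117
  0.3249 * 0.83 = 0.269667
Sum = 27.783 + 148.069204 + 0.365117 + 0.269667 = 176.486988
Step 3: Take the p-th root:
||f||_2 = (176.486988)^(1/2) = 13.284841


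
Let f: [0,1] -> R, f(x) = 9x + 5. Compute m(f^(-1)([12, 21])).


f^(-1)([12, 21]) = {x : 12 <= 9x + 5 <= 21}
Solving: (12 - 5)/9 <= x <= (21 - 5)/9
= [0.777778, 1.777778]
Intersecting with [0,1]: [0.777778, 1]
Measure = 1 - 0.777778 = 0.222222


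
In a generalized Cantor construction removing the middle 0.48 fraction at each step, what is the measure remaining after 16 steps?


Step 1: At each step, fraction remaining = 1 - 0.48 = 0.52
Step 2: After 16 steps, measure = (0.52)^16
Result = 2.857943e-05


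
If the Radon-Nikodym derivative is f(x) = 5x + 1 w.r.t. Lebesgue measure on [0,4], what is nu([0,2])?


nu(A) = integral_A (dnu/dmu) dmu = integral_0^2 (5x + 1) dx
Step 1: Antiderivative F(x) = (5/2)x^2 + 1x
Step 2: F(2) = (5/2)*2^2 + 1*2 = 10 + 2 = 12
Step 3: F(0) = (5/2)*0^2 + 1*0 = 0.0 + 0 = 0.0
Step 4: nu([0,2]) = F(2) - F(0) = 12 - 0.0 = 12


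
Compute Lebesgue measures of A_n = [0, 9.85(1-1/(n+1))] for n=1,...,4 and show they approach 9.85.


By continuity of measure from below: if A_n increases to A, then m(A_n) -> m(A).
Here A = [0, 9.85], so m(A) = 9.85
Step 1: a_1 = 9.85*(1 - 1/2) = 4.925, m(A_1) = 4.925
Step 2: a_2 = 9.85*(1 - 1/3) = 6.5667, m(A_2) = 6.5667
Step 3: a_3 = 9.85*(1 - 1/4) = 7.3875, m(A_3) = 7.3875
Step 4: a_4 = 9.85*(1 - 1/5) = 7.88, m(A_4) = 7.88
Limit: m(A_n) -> m([0,9.85]) = 9.85


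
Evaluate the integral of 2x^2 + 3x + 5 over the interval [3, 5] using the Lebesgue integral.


The Lebesgue integral of a Riemann-integrable function agrees with the Riemann integral.
Antiderivative F(x) = (2/3)x^3 + (3/2)x^2 + 5x
F(5) = (2/3)*5^3 + (3/2)*5^2 + 5*5
     = (2/3)*125 + (3/2)*25 + 5*5
     = 83.333333 + 37.5 + 25
     = 145.833333
F(3) = 46.5
Integral = F(5) - F(3) = 145.833333 - 46.5 = 99.333333


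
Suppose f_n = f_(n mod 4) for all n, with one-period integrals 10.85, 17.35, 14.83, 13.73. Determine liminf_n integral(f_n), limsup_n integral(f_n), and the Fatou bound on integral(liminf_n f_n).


The sequence (integral(f_n)) is periodic with period 4, repeating the values 10.85, 17.35, 14.83, 13.73 indefinitely.
Step 1: For a periodic sequence, every tail (a_m, a_(m+1), ...) contains all 4 period values infinitely often.
Step 2: Hence inf of every tail = min of the period values = min(10.85, 17.35, 14.83, 13.73) = 10.85.
        liminf_n integral(f_n) = sup over m of (inf of tail from m) = 10.85.
Step 3: Similarly sup of every tail = max of the period values = 17.35.
        limsup_n integral(f_n) = 17.35.
Step 4: Fatou's lemma: integral(liminf_n f_n) <= liminf_n integral(f_n) = 10.85.
        So the integral of the pointwise liminf is at most 10.85.


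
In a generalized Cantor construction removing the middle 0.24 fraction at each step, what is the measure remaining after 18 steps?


Step 1: At each step, fraction remaining = 1 - 0.24 = 0.76
Step 2: After 18 steps, measure = (0.76)^18
Result = 0.007156


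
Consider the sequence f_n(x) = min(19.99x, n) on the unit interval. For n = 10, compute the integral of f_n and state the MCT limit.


f(x) = 19.99x on [0,1]; f_n(x) = min(19.99x, n). At n = 10:
Step 1: f(x) reaches 10 at x = 10/19.99 = 0.50025
Step 2: integral(f_10) = integral(19.99x, 0, 0.50025) + integral(10, 0.50025, 1)
       = 19.99*0.50025^2/2 + 10*(1 - 0.50025)
       = 2.501251 + 4.997499
       = 7.498749
Step 3: As n -> infinity, f_n increases to f, so by MCT integral(f_n) -> integral(f) = 19.99/2 = 9.995.
Convergence: integral(f_10) = 7.498749 -> 9.995 as n -> infinity


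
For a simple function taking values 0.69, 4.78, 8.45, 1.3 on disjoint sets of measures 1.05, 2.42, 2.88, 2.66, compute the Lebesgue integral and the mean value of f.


Step 1: Integral = sum(value_i * measure_i)
= 0.69*1.05 + 4.78*2.42 + 8.45*2.88 + 1.3*2.66
= 0.7245 + 11.5676 + 24.336 + 3.458
= 40.0861
Step 2: Total measure of domain = 1.05 + 2.42 + 2.88 + 2.66 = 9.01
Step 3: Average value = 40.0861 / 9.01 = 4.449068


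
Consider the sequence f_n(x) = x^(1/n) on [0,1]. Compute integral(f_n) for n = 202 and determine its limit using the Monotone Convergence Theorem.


At n = 202: f_202(x) = x^(1/202).
Step 1: integral(x^(1/202), 0, 1) = [x^(1/202+1) / (1/202+1)] from 0 to 1
     = 1 / (1/202 + 1) = 1 / ((202+1)/202) = 202/(202+1)
     = 202/203 = 0.995074
Step 2: As n -> infinity, f_n(x) = x^(1/n) -> 1 for x in (0,1], and f_n is increasing in n.
By MCT, lim_n integral(f_n) = integral(lim_n f_n) = integral(1, 0, 1) = 1.
Step 3: Verify convergence: 202/203 = 0.995074 -> 1


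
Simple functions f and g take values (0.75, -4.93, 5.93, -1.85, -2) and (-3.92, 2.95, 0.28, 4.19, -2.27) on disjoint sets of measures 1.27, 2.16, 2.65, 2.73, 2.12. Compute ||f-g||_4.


Step 1: Compute differences f_i - g_i:
  0.75 - -3.92 = 4.67
  -4.93 - 2.95 = -7.88
  5.93 - 0.28 = 5.65
  -1.85 - 4.19 = -6.04
  -2 - -2.27 = 0.27
Step 2: Compute |diff|^4 * measure for each set:
  |4.67|^4 * 1.27 = 475.628119 * 1.27 = 604.047711
  |-7.88|^4 * 2.16 = 3855.714511 * 2.16 = 8328.343345
  |5.65|^4 * 2.65 = 1019.046006 * 2.65 = 2700.471917
  |-6.04|^4 * 2.73 = 1330.907139 * 2.73 = 3633.376488
  |0.27|^4 * 2.12 = 0.005314 * 2.12 = 0.011267
Step 3: Sum = 15266.250727
Step 4: ||f-g||_4 = (15266.250727)^(1/4) = 11.115605
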